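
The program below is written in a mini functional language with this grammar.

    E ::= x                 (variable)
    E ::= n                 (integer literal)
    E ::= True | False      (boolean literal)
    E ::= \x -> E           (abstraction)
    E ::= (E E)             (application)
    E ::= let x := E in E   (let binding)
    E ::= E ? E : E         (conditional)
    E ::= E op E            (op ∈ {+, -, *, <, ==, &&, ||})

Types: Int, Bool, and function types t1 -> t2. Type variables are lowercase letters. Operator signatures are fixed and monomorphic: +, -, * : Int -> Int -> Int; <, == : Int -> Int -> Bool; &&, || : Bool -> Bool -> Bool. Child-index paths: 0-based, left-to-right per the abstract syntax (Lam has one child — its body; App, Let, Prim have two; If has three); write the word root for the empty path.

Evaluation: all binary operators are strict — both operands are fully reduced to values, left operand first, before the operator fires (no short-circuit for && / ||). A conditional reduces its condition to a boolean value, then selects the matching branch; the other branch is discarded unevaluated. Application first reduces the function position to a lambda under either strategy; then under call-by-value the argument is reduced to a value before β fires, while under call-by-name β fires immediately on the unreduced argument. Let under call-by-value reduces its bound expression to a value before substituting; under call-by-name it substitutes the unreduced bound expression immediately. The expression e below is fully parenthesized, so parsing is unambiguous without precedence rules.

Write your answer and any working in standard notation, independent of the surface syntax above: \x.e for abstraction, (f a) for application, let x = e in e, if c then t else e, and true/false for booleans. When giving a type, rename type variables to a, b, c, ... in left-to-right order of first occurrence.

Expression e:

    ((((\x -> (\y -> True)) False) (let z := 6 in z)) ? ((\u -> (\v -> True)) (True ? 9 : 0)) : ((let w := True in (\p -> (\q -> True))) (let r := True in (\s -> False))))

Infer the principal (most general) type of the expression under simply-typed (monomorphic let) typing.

Answer: a -> Bool

Trace:
\y._ : b -> Bool
\x._ : a -> b -> Bool
  unify a -> b -> Bool ~ Bool -> c
  unify a ~ Bool
  unify b -> Bool ~ c
_ _ : b -> Bool
let z : Int
z : Int
  unify b -> Bool ~ Int -> d
  unify b ~ Int
  unify Bool ~ d
_ _ : Bool
  unify Bool ~ Bool
\v._ : f -> Bool
\u._ : e -> f -> Bool
  unify Bool ~ Bool
  unify Int ~ Int
  unify e -> f -> Bool ~ Int -> g
  unify e ~ Int
  unify f -> Bool ~ g
_ _ : f -> Bool
let w : Bool
\q._ : i -> Bool
\p._ : h -> i -> Bool
let r : Bool
\s._ : j -> Bool
  unify h -> i -> Bool ~ (j -> Bool) -> k
  unify h ~ j -> Bool
  unify i -> Bool ~ k
_ _ : i -> Bool
  unify f -> Bool ~ i -> Bool
  unify f ~ i
  unify Bool ~ Bool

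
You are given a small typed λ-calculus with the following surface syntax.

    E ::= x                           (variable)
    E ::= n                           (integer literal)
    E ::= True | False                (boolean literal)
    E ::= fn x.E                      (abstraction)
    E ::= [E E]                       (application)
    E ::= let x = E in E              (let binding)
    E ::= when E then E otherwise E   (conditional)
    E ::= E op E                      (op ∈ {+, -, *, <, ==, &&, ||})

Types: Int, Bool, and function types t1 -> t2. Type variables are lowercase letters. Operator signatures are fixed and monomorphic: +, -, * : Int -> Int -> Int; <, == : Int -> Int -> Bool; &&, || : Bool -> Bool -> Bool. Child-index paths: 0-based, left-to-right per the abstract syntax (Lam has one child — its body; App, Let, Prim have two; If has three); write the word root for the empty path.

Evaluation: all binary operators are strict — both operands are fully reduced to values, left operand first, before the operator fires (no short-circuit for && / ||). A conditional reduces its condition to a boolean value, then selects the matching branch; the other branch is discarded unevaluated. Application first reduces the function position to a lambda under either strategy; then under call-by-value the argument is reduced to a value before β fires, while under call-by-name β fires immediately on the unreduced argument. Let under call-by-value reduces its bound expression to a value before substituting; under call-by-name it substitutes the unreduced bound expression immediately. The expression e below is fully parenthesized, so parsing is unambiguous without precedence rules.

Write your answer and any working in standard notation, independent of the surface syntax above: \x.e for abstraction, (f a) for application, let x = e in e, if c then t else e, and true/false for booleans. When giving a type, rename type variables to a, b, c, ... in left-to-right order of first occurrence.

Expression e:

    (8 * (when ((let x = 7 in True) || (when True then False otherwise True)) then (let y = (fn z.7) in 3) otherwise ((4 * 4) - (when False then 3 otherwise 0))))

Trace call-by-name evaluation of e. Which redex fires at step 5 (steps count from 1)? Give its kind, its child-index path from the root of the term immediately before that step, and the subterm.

Derivation:
step 0: (8 * (if ((let x = 7 in true) || (if true then false else true)) then (let y = (\z.7) in 3) else ((4 * 4) - (if false then 3 else 0))))
step 1: [let@1.0.0] (8 * (if (true || (if true then false else true)) then (let y = (\z.7) in 3) else ((4 * 4) - (if false then 3 else 0))))
step 2: [if@1.0.1] (8 * (if (true || false) then (let y = (\z.7) in 3) else ((4 * 4) - (if false then 3 else 0))))
step 3: [delta@1.0] (8 * (if true then (let y = (\z.7) in 3) else ((4 * 4) - (if false then 3 else 0))))
step 4: [if@1] (8 * (let y = (\z.7) in 3))
step 5: [let@1] (8 * 3)

Answer: let at 1 : (let y = (\z.7) in 3)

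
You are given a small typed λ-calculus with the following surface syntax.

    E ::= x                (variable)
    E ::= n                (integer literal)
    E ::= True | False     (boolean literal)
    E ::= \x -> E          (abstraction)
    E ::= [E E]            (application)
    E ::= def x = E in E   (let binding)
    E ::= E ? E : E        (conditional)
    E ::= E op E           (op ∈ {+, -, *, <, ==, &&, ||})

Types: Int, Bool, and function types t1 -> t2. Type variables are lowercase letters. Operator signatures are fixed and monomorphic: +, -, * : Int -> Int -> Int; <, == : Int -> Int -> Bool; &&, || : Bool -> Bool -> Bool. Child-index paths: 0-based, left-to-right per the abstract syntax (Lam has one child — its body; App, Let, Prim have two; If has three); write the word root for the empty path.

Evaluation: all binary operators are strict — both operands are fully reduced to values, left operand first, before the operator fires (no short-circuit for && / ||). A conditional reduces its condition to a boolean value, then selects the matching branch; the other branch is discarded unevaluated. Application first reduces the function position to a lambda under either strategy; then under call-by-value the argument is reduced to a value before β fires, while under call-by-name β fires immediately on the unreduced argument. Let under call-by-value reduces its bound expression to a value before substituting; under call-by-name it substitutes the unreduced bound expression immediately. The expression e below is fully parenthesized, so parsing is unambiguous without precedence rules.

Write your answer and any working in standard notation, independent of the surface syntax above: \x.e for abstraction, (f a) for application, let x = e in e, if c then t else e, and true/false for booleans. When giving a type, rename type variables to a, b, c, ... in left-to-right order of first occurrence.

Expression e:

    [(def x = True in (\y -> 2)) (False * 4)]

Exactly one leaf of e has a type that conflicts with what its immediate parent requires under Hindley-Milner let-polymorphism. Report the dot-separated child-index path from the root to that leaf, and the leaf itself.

Trace:
let x : Bool
\y._ : a -> Int
  unify Bool ~ Int
  FAIL: mismatch Bool ~ Int

Answer: 1.0 : false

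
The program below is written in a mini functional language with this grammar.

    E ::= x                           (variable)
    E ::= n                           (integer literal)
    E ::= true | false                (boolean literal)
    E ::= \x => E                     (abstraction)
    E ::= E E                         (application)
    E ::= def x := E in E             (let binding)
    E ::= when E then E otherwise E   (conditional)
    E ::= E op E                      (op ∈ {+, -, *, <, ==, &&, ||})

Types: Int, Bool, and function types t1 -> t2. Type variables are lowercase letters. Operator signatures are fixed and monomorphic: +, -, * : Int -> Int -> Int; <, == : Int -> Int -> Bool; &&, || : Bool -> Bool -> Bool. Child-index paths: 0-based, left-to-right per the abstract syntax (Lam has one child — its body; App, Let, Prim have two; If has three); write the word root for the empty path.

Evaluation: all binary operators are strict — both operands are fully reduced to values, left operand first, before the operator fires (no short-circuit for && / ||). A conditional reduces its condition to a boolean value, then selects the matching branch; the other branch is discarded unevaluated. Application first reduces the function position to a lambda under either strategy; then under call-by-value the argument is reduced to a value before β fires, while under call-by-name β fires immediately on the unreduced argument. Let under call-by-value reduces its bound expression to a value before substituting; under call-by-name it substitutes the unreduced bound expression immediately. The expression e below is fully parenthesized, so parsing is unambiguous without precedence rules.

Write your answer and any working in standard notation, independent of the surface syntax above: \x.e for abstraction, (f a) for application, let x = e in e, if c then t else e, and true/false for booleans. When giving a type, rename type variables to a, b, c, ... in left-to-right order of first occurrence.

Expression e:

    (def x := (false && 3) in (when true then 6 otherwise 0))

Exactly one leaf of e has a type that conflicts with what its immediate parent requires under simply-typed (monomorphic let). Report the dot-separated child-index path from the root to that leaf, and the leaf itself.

Trace:
  unify Bool ~ Bool
  unify Int ~ Bool
  FAIL: mismatch Int ~ Bool

Answer: 0.1 : 3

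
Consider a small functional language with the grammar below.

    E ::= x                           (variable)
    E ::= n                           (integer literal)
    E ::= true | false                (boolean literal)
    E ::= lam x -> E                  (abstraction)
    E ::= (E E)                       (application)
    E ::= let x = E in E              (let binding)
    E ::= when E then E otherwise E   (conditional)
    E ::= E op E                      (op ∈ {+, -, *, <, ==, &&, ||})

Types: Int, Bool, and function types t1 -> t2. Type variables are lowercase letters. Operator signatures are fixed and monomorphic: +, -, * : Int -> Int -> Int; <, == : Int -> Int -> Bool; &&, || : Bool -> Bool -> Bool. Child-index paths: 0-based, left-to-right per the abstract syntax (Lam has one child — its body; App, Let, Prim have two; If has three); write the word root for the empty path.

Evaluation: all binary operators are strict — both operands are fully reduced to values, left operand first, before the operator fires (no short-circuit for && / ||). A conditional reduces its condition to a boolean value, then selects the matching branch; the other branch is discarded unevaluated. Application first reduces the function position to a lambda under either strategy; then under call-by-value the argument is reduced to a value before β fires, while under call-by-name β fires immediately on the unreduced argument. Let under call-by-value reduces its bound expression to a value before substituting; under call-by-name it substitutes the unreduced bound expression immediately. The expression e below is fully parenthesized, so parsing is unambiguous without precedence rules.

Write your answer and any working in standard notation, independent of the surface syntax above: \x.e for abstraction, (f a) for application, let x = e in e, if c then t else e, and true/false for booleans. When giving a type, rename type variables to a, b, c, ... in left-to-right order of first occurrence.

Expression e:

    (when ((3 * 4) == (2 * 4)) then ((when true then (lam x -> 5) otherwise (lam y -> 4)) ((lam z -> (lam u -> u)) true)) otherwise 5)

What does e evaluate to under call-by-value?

Derivation:
step 0: (if ((3 * 4) == (2 * 4)) then ((if true then (\x.5) else (\y.4)) ((\z.(\u.u)) true)) else 5)
step 1: [delta@0.0] (if (12 == (2 * 4)) then ((if true then (\x.5) else (\y.4)) ((\z.(\u.u)) true)) else 5)
step 2: [delta@0.1] (if (12 == 8) then ((if true then (\x.5) else (\y.4)) ((\z.(\u.u)) true)) else 5)
step 3: [delta@0] (if false then ((if true then (\x.5) else (\y.4)) ((\z.(\u.u)) true)) else 5)
step 4: [if@root] 5

Answer: 5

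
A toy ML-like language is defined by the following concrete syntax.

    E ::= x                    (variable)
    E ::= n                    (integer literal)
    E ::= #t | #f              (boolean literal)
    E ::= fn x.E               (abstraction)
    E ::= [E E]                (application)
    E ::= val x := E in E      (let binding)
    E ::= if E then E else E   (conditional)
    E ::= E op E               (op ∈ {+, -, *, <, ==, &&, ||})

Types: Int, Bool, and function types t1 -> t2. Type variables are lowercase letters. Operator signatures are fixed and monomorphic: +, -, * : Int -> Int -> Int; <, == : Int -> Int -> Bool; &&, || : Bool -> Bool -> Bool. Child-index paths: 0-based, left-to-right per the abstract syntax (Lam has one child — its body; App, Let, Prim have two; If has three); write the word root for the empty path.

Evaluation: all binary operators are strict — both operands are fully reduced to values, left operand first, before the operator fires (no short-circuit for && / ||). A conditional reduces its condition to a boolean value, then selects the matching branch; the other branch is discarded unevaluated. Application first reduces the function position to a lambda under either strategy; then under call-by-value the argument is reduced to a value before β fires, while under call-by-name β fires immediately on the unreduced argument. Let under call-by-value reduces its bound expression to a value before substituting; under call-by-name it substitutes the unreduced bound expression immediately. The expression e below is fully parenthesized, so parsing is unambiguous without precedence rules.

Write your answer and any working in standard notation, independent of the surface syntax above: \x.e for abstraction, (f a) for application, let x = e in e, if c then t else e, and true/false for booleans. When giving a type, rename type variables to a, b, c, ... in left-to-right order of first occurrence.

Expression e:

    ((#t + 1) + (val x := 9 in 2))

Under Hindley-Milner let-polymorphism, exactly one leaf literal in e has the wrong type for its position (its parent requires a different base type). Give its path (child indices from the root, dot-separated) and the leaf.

Trace:
  unify Bool ~ Int
  FAIL: mismatch Bool ~ Int

Answer: 0.0 : true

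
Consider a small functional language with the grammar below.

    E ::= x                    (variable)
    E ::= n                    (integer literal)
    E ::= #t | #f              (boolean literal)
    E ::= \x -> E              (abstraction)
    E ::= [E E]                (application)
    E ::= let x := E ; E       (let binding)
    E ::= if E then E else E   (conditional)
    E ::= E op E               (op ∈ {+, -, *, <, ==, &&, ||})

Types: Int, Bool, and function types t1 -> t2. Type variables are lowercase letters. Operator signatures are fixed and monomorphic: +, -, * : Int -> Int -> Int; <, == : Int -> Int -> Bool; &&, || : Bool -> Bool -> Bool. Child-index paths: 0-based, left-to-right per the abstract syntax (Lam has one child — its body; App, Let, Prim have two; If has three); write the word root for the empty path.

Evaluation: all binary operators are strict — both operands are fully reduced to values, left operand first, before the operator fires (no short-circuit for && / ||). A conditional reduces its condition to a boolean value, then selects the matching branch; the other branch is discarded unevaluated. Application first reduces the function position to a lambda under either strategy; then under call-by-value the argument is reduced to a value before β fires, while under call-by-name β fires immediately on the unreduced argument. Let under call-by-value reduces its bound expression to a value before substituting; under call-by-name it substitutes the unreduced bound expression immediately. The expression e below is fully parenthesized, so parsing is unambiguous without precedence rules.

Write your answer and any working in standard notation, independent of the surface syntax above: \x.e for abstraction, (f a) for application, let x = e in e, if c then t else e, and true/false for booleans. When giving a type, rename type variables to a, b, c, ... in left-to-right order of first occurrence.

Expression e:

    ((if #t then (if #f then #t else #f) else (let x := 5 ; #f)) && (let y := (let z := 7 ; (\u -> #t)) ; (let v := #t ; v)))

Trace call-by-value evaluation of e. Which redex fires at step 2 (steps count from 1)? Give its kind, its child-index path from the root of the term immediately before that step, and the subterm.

Answer: if at 0 : (if false then true else false)

Working:
step 0: ((if true then (if false then true else false) else (let x = 5 in false)) && (let y = (let z = 7 in (\u.true)) in (let v = true in v)))
step 1: [if@0] ((if false then true else false) && (let y = (let z = 7 in (\u.true)) in (let v = true in v)))
step 2: [if@0] (false && (let y = (let z = 7 in (\u.true)) in (let v = true in v)))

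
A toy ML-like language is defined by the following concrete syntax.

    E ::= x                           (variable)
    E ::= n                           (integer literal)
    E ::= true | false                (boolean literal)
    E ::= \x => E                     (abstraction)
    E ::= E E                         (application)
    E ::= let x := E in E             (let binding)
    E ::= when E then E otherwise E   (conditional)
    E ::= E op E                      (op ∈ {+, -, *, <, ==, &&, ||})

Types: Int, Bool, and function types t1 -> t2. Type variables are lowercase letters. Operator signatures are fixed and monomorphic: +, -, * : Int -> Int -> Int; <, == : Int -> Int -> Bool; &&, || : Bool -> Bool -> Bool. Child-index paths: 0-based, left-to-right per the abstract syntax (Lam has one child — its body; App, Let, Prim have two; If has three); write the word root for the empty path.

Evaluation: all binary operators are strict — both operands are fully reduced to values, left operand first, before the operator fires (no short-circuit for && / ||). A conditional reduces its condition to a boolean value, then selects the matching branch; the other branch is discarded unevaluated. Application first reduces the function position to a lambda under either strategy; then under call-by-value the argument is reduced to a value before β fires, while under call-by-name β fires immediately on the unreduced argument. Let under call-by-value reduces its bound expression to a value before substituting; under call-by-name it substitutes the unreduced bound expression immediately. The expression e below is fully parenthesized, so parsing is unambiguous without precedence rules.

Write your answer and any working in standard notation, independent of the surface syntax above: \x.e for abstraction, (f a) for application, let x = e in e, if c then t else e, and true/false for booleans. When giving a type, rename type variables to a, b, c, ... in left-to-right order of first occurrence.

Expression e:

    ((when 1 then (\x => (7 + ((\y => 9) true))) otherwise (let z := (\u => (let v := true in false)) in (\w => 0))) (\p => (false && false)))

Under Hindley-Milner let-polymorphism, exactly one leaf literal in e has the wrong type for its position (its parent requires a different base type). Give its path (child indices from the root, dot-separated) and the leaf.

Answer: 0.0 : 1

Working:
  unify Int ~ Bool
  FAIL: mismatch Int ~ Bool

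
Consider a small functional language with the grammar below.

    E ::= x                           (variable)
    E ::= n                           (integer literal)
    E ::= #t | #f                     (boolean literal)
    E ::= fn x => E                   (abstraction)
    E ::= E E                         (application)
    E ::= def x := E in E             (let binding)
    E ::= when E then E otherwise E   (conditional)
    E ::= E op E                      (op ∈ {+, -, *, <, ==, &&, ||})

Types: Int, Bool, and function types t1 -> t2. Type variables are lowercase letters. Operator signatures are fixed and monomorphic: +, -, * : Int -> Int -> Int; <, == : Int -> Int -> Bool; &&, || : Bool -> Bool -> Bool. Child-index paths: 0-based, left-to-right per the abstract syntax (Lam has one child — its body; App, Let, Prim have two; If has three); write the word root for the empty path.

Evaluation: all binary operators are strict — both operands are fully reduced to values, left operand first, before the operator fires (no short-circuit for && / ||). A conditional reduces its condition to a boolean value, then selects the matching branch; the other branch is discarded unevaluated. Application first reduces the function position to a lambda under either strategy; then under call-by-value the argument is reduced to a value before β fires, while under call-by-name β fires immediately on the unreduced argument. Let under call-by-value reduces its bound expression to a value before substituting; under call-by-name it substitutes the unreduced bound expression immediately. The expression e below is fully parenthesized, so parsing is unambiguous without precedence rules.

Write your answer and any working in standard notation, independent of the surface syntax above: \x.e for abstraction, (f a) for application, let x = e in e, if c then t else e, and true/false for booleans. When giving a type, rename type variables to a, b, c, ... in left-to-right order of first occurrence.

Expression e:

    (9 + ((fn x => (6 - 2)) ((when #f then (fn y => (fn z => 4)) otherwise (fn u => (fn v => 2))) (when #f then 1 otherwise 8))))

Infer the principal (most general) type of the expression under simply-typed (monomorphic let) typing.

Answer: Int

Working:
  unify Int ~ Int
  unify Int ~ Int
  unify Int ~ Int
\x._ : a -> Int
  unify Bool ~ Bool
\z._ : c -> Int
\y._ : b -> c -> Int
\v._ : e -> Int
\u._ : d -> e -> Int
  unify b -> c -> Int ~ d -> e -> Int
  unify b ~ d
  unify c -> Int ~ e -> Int
  unify c ~ e
  unify Int ~ Int
  unify Bool ~ Bool
  unify Int ~ Int
  unify d -> e -> Int ~ Int -> f
  unify d ~ Int
  unify e -> Int ~ f
_ _ : e -> Int
  unify a -> Int ~ (e -> Int) -> g
  unify a ~ e -> Int
  unify Int ~ g
_ _ : Int
  unify Int ~ Int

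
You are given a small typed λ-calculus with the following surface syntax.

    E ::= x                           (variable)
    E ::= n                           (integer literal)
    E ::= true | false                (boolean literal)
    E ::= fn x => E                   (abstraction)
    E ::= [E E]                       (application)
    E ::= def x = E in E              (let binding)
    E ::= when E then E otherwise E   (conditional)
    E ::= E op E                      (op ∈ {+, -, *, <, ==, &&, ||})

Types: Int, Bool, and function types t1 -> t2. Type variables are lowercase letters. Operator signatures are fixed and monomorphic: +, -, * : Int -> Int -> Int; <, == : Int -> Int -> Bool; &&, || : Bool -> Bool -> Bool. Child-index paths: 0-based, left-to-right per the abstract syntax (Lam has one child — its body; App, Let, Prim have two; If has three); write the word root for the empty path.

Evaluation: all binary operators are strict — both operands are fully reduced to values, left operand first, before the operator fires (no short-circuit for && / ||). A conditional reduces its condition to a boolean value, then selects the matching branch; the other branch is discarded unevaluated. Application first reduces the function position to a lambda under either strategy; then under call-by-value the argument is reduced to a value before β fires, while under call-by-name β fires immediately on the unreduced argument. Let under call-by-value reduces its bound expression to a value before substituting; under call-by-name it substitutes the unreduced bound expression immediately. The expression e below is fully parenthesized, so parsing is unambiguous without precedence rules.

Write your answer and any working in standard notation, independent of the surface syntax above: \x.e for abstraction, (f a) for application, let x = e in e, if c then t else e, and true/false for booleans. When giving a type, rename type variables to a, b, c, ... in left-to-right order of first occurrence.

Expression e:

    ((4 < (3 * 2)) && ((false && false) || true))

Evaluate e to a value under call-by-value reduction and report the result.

Derivation:
step 0: ((4 < (3 * 2)) && ((false && false) || true))
step 1: [delta@0.1] ((4 < 6) && ((false && false) || true))
step 2: [delta@0] (true && ((false && false) || true))
step 3: [delta@1.0] (true && (false || true))
step 4: [delta@1] (true && true)
step 5: [delta@root] true

Answer: true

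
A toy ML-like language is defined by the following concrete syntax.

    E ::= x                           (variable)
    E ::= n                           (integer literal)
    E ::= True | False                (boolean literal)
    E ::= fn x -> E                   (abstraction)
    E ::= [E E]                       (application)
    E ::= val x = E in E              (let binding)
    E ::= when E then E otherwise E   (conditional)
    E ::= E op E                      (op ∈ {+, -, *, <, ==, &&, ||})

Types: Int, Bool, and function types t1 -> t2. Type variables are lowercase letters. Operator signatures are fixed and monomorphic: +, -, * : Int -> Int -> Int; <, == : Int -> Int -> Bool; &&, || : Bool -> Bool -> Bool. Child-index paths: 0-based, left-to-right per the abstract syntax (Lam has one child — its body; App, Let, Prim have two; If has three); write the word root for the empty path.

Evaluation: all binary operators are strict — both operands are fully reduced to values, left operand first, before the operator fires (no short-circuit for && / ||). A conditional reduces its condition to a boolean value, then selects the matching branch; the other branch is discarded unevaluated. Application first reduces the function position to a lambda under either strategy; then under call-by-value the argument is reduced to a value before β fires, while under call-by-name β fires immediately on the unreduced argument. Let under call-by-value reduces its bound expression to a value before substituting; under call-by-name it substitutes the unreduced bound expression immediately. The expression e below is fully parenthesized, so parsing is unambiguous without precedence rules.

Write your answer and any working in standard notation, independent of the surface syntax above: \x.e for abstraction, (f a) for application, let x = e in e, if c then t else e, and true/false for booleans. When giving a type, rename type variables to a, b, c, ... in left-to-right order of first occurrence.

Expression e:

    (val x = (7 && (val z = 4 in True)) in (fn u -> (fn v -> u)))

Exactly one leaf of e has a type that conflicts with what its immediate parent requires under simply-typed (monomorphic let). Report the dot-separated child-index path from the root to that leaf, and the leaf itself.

Derivation:
  unify Int ~ Bool
  FAIL: mismatch Int ~ Bool

Answer: 0.0 : 7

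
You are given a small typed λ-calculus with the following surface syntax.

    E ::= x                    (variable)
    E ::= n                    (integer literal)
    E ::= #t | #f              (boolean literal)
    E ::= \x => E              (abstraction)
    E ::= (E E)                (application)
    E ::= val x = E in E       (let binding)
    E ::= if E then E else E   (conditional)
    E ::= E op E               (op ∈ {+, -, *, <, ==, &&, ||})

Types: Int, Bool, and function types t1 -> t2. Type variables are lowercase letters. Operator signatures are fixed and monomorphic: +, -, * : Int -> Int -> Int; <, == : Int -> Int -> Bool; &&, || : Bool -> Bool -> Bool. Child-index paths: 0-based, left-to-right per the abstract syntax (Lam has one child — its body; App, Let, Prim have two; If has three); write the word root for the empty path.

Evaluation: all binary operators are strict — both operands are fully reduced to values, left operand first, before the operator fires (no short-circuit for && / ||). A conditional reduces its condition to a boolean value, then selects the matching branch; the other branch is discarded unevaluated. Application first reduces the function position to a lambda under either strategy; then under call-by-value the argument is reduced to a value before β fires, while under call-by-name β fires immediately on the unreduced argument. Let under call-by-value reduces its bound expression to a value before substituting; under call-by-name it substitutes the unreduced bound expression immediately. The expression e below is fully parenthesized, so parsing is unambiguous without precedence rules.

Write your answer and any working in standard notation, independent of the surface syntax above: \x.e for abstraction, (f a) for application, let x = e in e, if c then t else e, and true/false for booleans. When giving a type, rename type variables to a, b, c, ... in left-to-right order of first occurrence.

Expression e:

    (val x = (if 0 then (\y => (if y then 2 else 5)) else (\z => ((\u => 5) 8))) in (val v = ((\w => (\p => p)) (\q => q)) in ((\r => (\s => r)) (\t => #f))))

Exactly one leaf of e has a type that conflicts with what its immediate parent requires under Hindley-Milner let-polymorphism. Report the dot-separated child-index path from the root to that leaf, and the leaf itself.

Answer: 0.0 : 0

Derivation:
  unify Int ~ Bool
  FAIL: mismatch Int ~ Bool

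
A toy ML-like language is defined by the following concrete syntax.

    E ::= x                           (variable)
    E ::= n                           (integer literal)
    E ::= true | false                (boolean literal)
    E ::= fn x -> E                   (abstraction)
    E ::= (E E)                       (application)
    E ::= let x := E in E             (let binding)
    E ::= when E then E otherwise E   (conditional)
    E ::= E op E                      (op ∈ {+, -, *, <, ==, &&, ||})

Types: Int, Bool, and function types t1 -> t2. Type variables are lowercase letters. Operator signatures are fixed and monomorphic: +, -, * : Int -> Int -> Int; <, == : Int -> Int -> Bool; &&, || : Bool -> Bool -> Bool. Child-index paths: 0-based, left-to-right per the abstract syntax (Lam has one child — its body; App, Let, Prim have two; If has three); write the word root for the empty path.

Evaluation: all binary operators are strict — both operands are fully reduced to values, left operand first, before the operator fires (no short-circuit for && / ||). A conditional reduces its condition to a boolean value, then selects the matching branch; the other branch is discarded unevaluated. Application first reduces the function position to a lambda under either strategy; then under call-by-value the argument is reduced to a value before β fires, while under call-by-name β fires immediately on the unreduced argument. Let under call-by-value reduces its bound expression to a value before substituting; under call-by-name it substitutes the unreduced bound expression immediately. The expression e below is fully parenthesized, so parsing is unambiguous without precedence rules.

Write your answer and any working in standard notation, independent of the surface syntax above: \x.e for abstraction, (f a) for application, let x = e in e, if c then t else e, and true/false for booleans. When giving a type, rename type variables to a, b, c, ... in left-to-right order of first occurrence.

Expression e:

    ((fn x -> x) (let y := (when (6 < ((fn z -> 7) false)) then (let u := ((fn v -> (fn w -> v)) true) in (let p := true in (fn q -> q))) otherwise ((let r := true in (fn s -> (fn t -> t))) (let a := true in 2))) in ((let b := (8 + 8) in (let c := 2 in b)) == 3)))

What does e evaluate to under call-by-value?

Answer: false

Derivation:
step 0: ((\x.x) (let y = (if (6 < ((\z.7) false)) then (let u = ((\v.(\w.v)) true) in (let p = true in (\q.q))) else ((let r = true in (\s.(\t.t))) (let a = true in 2))) in ((let b = (8 + 8) in (let c = 2 in b)) == 3)))
step 1: [beta@1.0.0.1] ((\x.x) (let y = (if (6 < 7) then (let u = ((\v.(\w.v)) true) in (let p = true in (\q.q))) else ((let r = true in (\s.(\t.t))) (let a = true in 2))) in ((let b = (8 + 8) in (let c = 2 in b)) == 3)))
step 2: [delta@1.0.0] ((\x.x) (let y = (if true then (let u = ((\v.(\w.v)) true) in (let p = true in (\q.q))) else ((let r = true in (\s.(\t.t))) (let a = true in 2))) in ((let b = (8 + 8) in (let c = 2 in b)) == 3)))
step 3: [if@1.0] ((\x.x) (let y = (let u = ((\v.(\w.v)) true) in (let p = true in (\q.q))) in ((let b = (8 + 8) in (let c = 2 in b)) == 3)))
step 4: [beta@1.0.0] ((\x.x) (let y = (let u = (\w.true) in (let p = true in (\q.q))) in ((let b = (8 + 8) in (let c = 2 in b)) == 3)))
step 5: [let@1.0] ((\x.x) (let y = (let p = true in (\q.q)) in ((let b = (8 + 8) in (let c = 2 in b)) == 3)))
step 6: [let@1.0] ((\x.x) (let y = (\q.q) in ((let b = (8 + 8) in (let c = 2 in b)) == 3)))
step 7: [let@1] ((\x.x) ((let b = (8 + 8) in (let c = 2 in b)) == 3))
step 8: [delta@1.0.0] ((\x.x) ((let b = 16 in (let c = 2 in b)) == 3))
step 9: [let@1.0] ((\x.x) ((let c = 2 in 16) == 3))
step 10: [let@1.0] ((\x.x) (16 == 3))
step 11: [delta@1] ((\x.x) false)
step 12: [beta@root] false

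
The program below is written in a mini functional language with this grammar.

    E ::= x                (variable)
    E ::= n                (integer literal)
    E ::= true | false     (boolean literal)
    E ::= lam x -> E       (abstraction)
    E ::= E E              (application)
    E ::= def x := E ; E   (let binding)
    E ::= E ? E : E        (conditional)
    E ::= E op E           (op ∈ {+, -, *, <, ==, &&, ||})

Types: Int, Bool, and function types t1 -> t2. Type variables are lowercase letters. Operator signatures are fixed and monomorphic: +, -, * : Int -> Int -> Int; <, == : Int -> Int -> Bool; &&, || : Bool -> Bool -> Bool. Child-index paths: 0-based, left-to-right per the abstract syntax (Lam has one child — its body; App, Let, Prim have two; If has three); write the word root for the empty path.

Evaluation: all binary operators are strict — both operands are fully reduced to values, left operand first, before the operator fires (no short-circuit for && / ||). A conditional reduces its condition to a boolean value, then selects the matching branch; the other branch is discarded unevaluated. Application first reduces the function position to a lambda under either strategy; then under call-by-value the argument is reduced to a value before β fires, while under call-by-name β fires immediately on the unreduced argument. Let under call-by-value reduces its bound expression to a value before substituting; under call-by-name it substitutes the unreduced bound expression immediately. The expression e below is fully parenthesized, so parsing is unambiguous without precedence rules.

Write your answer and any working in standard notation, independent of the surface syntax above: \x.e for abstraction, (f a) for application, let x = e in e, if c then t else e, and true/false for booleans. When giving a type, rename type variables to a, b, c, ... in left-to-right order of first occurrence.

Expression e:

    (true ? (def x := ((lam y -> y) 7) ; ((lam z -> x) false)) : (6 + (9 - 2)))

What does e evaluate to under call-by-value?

Answer: 7

Trace:
step 0: (if true then (let x = ((\y.y) 7) in ((\z.x) false)) else (6 + (9 - 2)))
step 1: [if@root] (let x = ((\y.y) 7) in ((\z.x) false))
step 2: [beta@0] (let x = 7 in ((\z.x) false))
step 3: [let@root] ((\z.7) false)
step 4: [beta@root] 7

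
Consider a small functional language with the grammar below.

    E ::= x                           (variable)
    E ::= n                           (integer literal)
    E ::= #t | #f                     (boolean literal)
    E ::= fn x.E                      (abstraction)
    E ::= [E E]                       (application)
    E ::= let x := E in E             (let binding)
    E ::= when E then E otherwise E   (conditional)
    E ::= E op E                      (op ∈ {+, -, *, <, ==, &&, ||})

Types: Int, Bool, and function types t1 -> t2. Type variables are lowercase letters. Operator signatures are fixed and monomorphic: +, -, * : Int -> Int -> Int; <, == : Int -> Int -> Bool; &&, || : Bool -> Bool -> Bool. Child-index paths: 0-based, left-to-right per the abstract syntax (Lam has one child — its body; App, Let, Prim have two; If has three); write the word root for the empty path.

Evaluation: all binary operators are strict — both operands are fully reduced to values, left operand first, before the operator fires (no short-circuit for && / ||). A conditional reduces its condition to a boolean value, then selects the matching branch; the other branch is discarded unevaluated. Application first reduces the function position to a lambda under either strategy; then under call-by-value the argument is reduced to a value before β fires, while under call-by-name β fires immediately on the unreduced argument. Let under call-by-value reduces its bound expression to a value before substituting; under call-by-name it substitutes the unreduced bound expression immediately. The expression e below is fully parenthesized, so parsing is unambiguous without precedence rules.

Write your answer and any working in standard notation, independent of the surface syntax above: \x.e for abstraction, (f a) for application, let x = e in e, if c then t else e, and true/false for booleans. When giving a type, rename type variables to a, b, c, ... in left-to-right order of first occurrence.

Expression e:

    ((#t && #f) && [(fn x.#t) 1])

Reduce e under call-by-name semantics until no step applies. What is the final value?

Working:
step 0: ((true && false) && ((\x.true) 1))
step 1: [delta@0] (false && ((\x.true) 1))
step 2: [beta@1] (false && true)
step 3: [delta@root] false

Answer: false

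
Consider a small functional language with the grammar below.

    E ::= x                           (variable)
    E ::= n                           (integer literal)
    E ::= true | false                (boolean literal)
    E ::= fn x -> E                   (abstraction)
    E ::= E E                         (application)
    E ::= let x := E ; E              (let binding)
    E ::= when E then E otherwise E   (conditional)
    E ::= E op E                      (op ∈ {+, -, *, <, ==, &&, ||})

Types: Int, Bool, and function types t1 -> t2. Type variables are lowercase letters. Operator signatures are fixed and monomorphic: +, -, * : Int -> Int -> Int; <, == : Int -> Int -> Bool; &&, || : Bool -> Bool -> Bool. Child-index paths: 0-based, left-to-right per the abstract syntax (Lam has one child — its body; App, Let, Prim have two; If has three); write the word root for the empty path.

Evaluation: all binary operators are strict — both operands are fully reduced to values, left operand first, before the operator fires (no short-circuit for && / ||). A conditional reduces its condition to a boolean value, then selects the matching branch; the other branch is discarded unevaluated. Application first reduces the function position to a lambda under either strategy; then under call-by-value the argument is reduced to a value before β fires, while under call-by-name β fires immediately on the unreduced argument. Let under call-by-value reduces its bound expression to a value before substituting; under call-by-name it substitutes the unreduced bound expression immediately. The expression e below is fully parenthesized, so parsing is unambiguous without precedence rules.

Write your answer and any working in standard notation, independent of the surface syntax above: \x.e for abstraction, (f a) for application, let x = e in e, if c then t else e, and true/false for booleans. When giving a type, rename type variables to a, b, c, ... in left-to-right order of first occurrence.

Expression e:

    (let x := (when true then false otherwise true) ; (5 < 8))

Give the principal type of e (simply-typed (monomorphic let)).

Answer: Bool

Derivation:
  unify Bool ~ Bool
  unify Bool ~ Bool
let x : Bool
  unify Int ~ Int
  unify Int ~ Int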